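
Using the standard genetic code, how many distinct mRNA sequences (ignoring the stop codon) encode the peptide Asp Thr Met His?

16

Asp: 2 codons.
Thr: 4 codons.
Met: 1 codon.
His: 2 codons.
2 × 4 × 1 × 2 = 16.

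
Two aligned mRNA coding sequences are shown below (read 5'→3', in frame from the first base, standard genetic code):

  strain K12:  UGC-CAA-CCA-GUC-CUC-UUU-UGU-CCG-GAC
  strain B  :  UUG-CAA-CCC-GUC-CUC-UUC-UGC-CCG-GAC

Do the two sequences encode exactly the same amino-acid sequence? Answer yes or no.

Codon 1: UGC Cys / UUG Leu — nonsynonymous.
Codon 2: CAA Gln / CAA Gln — identical.
Codon 3: CCA Pro / CCC Pro — synonymous.
Codon 4: GUC Val / GUC Val — identical.
Codon 5: CUC Leu / CUC Leu — identical.
Codon 6: UUU Phe / UUC Phe — synonymous.
Codon 7: UGU Cys / UGC Cys — synonymous.
Codon 8: CCG Pro / CCG Pro — identical.
Codon 9: GAC Asp / GAC Asp — identical.
Nonsynonymous differences: 1 → different protein.

no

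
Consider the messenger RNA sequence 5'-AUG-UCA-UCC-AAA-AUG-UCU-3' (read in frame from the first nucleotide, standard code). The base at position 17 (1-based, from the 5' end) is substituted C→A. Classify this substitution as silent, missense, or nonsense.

Position 17 falls in codon 6: UCU → Ser.
After the substitution the codon is UAU → Tyr.
Ser ≠ Tyr, so this is a missense mutation.

missense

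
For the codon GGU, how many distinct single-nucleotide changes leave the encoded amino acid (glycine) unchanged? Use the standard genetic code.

3

Position 1: none → 0 synonymous.
Position 2: none → 0 synonymous.
Position 3: GGC, GGA, GGG → 3 synonymous.
Total: 0 + 0 + 3 = 3.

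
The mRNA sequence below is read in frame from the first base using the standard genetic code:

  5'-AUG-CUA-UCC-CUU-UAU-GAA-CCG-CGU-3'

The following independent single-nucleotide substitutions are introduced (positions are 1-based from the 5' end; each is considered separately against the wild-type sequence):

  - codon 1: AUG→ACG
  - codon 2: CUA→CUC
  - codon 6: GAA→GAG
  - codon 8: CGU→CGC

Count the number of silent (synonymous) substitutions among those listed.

3

Codon 1: AUG (Met) → ACG (Thr) — missense.
Codon 2: CUA (Leu) → CUC (Leu) — synonymous.
Codon 6: GAA (Glu) → GAG (Glu) — synonymous.
Codon 8: CGU (Arg) → CGC (Arg) — synonymous.
Synonymous: 3 of 4.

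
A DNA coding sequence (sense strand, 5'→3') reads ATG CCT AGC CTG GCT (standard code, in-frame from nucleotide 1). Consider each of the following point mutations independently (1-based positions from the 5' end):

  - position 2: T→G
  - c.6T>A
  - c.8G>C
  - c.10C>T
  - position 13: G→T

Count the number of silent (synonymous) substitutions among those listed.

2

Codon 1: ATG (Met) → AGG (Arg) — missense.
Codon 2: CCT (Pro) → CCA (Pro) — synonymous.
Codon 3: AGC (Ser) → ACC (Thr) — missense.
Codon 4: CTG (Leu) → TTG (Leu) — synonymous.
Codon 5: GCT (Ala) → TCT (Ser) — missense.
Synonymous: 2 of 5.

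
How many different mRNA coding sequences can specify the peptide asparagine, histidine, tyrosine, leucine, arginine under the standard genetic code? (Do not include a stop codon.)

Asn: 2 codons.
His: 2 codons.
Tyr: 2 codons.
Leu: 6 codons.
Arg: 6 codons.
2 × 2 × 2 × 6 × 6 = 288.

288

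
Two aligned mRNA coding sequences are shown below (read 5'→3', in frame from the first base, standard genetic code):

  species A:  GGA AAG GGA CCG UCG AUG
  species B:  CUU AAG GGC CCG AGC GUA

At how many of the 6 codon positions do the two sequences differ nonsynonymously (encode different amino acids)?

2

Codon 1: GGA Gly / CUU Leu — nonsynonymous.
Codon 2: AAG Lys / AAG Lys — identical.
Codon 3: GGA Gly / GGC Gly — synonymous.
Codon 4: CCG Pro / CCG Pro — identical.
Codon 5: UCG Ser / AGC Ser — synonymous.
Codon 6: AUG Met / GUA Val — nonsynonymous.
Nonsynonymous differences: 2.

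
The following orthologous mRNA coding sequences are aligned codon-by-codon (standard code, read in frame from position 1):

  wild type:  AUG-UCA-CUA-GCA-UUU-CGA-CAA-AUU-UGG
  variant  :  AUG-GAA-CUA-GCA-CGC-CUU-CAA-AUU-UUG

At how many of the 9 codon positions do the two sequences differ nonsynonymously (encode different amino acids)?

4

Codon 1: AUG Met / AUG Met — identical.
Codon 2: UCA Ser / GAA Glu — nonsynonymous.
Codon 3: CUA Leu / CUA Leu — identical.
Codon 4: GCA Ala / GCA Ala — identical.
Codon 5: UUU Phe / CGC Arg — nonsynonymous.
Codon 6: CGA Arg / CUU Leu — nonsynonymous.
Codon 7: CAA Gln / CAA Gln — identical.
Codon 8: AUU Ile / AUU Ile — identical.
Codon 9: UGG Trp / UUG Leu — nonsynonymous.
Nonsynonymous differences: 4.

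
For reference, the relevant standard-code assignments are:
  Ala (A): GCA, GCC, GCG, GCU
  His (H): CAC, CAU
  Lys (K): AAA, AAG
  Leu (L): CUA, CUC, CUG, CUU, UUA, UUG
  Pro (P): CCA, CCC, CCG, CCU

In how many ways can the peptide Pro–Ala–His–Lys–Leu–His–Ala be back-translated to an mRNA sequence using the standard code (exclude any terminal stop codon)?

Pro: 4 codons.
Ala: 4 codons.
His: 2 codons.
Lys: 2 codons.
Leu: 6 codons.
His: 2 codons.
Ala: 4 codons.
4 × 4 × 2 × 2 × 6 × 2 × 4 = 3072.

3072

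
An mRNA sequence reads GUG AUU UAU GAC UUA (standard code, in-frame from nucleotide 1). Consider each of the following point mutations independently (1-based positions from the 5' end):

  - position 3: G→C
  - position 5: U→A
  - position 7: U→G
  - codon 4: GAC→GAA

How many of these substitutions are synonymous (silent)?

1

Codon 1: GUG (Val) → GUC (Val) — synonymous.
Codon 2: AUU (Ile) → AAU (Asn) — missense.
Codon 3: UAU (Tyr) → GAU (Asp) — missense.
Codon 4: GAC (Asp) → GAA (Glu) — missense.
Synonymous: 1 of 4.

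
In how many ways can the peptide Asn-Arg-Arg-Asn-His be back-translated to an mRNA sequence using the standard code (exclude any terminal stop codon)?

288

Asn: 2 codons.
Arg: 6 codons.
Arg: 6 codons.
Asn: 2 codons.
His: 2 codons.
2 × 6 × 6 × 2 × 2 = 288.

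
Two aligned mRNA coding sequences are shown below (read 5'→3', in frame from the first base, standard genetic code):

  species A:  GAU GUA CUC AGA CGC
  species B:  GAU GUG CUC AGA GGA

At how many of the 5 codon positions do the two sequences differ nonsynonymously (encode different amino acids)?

Codon 1: GAU Asp / GAU Asp — identical.
Codon 2: GUA Val / GUG Val — synonymous.
Codon 3: CUC Leu / CUC Leu — identical.
Codon 4: AGA Arg / AGA Arg — identical.
Codon 5: CGC Arg / GGA Gly — nonsynonymous.
Nonsynonymous differences: 1.

1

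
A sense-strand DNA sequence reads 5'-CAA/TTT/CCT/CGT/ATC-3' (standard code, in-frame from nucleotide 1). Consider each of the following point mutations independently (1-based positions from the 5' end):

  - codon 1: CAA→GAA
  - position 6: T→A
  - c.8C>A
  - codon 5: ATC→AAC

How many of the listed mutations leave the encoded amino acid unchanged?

Codon 1: CAA (Gln) → GAA (Glu) — missense.
Codon 2: TTT (Phe) → TTA (Leu) — missense.
Codon 3: CCT (Pro) → CAT (His) — missense.
Codon 5: ATC (Ile) → AAC (Asn) — missense.
Synonymous: 0 of 4.

0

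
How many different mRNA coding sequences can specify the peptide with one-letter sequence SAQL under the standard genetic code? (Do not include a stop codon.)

Ser: 6 codons.
Ala: 4 codons.
Gln: 2 codons.
Leu: 6 codons.
6 × 4 × 2 × 6 = 288.

288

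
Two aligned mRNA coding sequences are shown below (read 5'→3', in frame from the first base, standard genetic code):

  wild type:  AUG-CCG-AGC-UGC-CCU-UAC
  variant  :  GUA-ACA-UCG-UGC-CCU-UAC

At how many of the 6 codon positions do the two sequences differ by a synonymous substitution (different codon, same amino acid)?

1

Codon 1: AUG Met / GUA Val — nonsynonymous.
Codon 2: CCG Pro / ACA Thr — nonsynonymous.
Codon 3: AGC Ser / UCG Ser — synonymous.
Codon 4: UGC Cys / UGC Cys — identical.
Codon 5: CCU Pro / CCU Pro — identical.
Codon 6: UAC Tyr / UAC Tyr — identical.
Synonymous differences: 1.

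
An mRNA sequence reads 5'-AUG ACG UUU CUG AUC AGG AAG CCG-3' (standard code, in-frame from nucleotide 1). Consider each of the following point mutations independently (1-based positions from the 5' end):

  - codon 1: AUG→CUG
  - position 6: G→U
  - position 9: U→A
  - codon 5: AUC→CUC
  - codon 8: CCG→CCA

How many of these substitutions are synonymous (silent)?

2

Codon 1: AUG (Met) → CUG (Leu) — missense.
Codon 2: ACG (Thr) → ACU (Thr) — synonymous.
Codon 3: UUU (Phe) → UUA (Leu) — missense.
Codon 5: AUC (Ile) → CUC (Leu) — missense.
Codon 8: CCG (Pro) → CCA (Pro) — synonymous.
Synonymous: 2 of 5.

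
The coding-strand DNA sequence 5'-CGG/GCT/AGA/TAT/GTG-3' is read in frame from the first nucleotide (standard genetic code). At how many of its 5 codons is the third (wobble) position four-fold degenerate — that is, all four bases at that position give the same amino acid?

3

Codon 1 CGG (Arg): third position 4-fold.
Codon 2 GCT (Ala): third position 4-fold.
Codon 3 AGA (Arg): third position 2-fold.
Codon 4 TAT (Tyr): third position 2-fold.
Codon 5 GTG (Val): third position 4-fold.
Four-fold degenerate third positions: 3.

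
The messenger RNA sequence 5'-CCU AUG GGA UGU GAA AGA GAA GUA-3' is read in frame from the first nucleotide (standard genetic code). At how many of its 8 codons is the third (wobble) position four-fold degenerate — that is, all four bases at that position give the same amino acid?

3

Codon 1 CCU (Pro): third position 4-fold.
Codon 2 AUG (Met): third position 1-fold.
Codon 3 GGA (Gly): third position 4-fold.
Codon 4 UGU (Cys): third position 2-fold.
Codon 5 GAA (Glu): third position 2-fold.
Codon 6 AGA (Arg): third position 2-fold.
Codon 7 GAA (Glu): third position 2-fold.
Codon 8 GUA (Val): third position 4-fold.
Four-fold degenerate third positions: 3.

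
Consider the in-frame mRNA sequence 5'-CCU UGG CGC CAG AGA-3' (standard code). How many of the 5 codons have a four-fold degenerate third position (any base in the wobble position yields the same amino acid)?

Codon 1 CCU (Pro): third position 4-fold.
Codon 2 UGG (Trp): third position 1-fold.
Codon 3 CGC (Arg): third position 4-fold.
Codon 4 CAG (Gln): third position 2-fold.
Codon 5 AGA (Arg): third position 2-fold.
Four-fold degenerate third positions: 2.

2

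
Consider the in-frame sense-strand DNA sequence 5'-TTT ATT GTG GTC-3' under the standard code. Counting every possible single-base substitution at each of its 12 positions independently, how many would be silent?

Codon 1 (TTT, Phe): 1 synonymous substitution.
Codon 2 (ATT, Ile): 2 synonymous substitutions.
Codon 3 (GTG, Val): 3 synonymous substitutions.
Codon 4 (GTC, Val): 3 synonymous substitutions.
Total: 1 + 2 + 3 + 3 = 9.

9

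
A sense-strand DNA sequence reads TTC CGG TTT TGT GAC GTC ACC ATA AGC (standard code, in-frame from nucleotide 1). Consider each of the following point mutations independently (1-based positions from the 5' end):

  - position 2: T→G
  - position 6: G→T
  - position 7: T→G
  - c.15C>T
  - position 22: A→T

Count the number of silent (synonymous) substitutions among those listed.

2

Codon 1: TTC (Phe) → TGC (Cys) — missense.
Codon 2: CGG (Arg) → CGT (Arg) — synonymous.
Codon 3: TTT (Phe) → GTT (Val) — missense.
Codon 5: GAC (Asp) → GAT (Asp) — synonymous.
Codon 8: ATA (Ile) → TTA (Leu) — missense.
Synonymous: 2 of 5.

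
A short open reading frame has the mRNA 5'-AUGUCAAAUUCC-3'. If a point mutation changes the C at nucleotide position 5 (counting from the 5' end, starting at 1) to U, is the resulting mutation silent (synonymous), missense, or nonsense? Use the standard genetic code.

Position 5 falls in codon 2: UCA → Ser.
After the substitution the codon is UUA → Leu.
Ser ≠ Leu, so this is a missense mutation.

missense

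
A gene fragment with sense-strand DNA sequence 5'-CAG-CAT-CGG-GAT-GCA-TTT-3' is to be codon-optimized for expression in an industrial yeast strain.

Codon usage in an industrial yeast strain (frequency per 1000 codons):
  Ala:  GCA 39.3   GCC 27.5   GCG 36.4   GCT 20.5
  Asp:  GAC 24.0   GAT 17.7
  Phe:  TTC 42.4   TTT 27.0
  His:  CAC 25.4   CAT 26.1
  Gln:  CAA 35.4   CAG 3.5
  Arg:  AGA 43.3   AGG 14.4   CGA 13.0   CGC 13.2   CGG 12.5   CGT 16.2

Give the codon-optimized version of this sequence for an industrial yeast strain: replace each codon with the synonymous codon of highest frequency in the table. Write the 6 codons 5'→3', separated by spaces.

Codon 1 (Gln): best is CAA at 35.4.
Codon 2 (His): best is CAT at 26.1.
Codon 3 (Arg): best is AGA at 43.3.
Codon 4 (Asp): best is GAC at 24.0.
Codon 5 (Ala): best is GCA at 39.3.
Codon 6 (Phe): best is TTC at 42.4.

CAA CAT AGA GAC GCA TTC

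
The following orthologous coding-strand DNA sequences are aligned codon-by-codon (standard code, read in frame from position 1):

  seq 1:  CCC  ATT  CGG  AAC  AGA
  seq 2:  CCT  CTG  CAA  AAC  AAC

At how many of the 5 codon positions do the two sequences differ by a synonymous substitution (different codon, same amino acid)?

1

Codon 1: CCC Pro / CCT Pro — synonymous.
Codon 2: ATT Ile / CTG Leu — nonsynonymous.
Codon 3: CGG Arg / CAA Gln — nonsynonymous.
Codon 4: AAC Asn / AAC Asn — identical.
Codon 5: AGA Arg / AAC Asn — nonsynonymous.
Synonymous differences: 1.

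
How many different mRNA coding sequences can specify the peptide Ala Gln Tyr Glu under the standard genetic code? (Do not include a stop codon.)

Ala: 4 codons.
Gln: 2 codons.
Tyr: 2 codons.
Glu: 2 codons.
4 × 2 × 2 × 2 = 32.

32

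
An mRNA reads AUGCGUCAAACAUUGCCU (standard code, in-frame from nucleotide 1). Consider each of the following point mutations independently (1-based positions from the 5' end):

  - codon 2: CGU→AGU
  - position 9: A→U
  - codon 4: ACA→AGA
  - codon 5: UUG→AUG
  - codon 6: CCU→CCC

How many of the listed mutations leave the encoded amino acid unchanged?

Codon 2: CGU (Arg) → AGU (Ser) — missense.
Codon 3: CAA (Gln) → CAU (His) — missense.
Codon 4: ACA (Thr) → AGA (Arg) — missense.
Codon 5: UUG (Leu) → AUG (Met) — missense.
Codon 6: CCU (Pro) → CCC (Pro) — synonymous.
Synonymous: 1 of 5.

1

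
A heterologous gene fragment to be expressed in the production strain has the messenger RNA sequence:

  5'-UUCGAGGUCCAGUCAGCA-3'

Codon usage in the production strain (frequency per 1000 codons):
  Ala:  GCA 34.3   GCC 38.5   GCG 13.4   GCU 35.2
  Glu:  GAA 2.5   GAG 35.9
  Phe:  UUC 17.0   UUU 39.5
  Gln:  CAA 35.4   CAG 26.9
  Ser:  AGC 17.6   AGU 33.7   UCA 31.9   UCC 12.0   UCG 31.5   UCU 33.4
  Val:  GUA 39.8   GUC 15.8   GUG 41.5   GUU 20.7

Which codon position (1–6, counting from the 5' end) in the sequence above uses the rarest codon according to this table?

Codon 1 UUC (Phe): 17.0 per 1000.
Codon 2 GAG (Glu): 35.9 per 1000.
Codon 3 GUC (Val): 15.8 per 1000.
Codon 4 CAG (Gln): 26.9 per 1000.
Codon 5 UCA (Ser): 31.9 per 1000.
Codon 6 GCA (Ala): 34.3 per 1000.
Lowest frequency is 15.8 at codon 3.

3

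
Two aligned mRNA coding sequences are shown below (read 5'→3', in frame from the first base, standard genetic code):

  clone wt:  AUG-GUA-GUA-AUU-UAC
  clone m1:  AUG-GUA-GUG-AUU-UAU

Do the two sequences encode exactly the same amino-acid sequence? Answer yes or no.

yes

Codon 1: AUG Met / AUG Met — identical.
Codon 2: GUA Val / GUA Val — identical.
Codon 3: GUA Val / GUG Val — synonymous.
Codon 4: AUU Ile / AUU Ile — identical.
Codon 5: UAC Tyr / UAU Tyr — synonymous.
Nonsynonymous differences: 0 → same protein.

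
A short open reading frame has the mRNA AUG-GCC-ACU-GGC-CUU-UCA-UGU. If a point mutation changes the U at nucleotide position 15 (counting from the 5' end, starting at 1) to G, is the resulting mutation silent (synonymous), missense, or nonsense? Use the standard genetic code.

silent

Position 15 falls in codon 5: CUU → Leu.
After the substitution the codon is CUG → Leu.
Both encode Leu, so the change is synonymous.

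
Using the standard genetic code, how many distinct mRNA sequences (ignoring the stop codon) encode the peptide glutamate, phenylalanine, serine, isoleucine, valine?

Glu: 2 codons.
Phe: 2 codons.
Ser: 6 codons.
Ile: 3 codons.
Val: 4 codons.
2 × 2 × 6 × 3 × 4 = 288.

288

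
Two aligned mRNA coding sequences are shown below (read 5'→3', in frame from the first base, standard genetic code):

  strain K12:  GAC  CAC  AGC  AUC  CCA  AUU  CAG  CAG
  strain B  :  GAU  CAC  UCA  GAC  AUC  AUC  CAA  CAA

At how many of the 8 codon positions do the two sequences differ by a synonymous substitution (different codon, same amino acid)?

5

Codon 1: GAC Asp / GAU Asp — synonymous.
Codon 2: CAC His / CAC His — identical.
Codon 3: AGC Ser / UCA Ser — synonymous.
Codon 4: AUC Ile / GAC Asp — nonsynonymous.
Codon 5: CCA Pro / AUC Ile — nonsynonymous.
Codon 6: AUU Ile / AUC Ile — synonymous.
Codon 7: CAG Gln / CAA Gln — synonymous.
Codon 8: CAG Gln / CAA Gln — synonymous.
Synonymous differences: 5.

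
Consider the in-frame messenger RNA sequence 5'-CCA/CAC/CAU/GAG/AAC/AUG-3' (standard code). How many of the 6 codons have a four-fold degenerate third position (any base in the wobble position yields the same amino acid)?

1

Codon 1 CCA (Pro): third position 4-fold.
Codon 2 CAC (His): third position 2-fold.
Codon 3 CAU (His): third position 2-fold.
Codon 4 GAG (Glu): third position 2-fold.
Codon 5 AAC (Asn): third position 2-fold.
Codon 6 AUG (Met): third position 1-fold.
Four-fold degenerate third positions: 1.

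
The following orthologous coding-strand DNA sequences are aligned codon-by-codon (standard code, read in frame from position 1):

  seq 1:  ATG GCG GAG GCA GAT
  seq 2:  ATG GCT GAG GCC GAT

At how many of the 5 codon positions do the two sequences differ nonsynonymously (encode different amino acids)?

Codon 1: ATG Met / ATG Met — identical.
Codon 2: GCG Ala / GCT Ala — synonymous.
Codon 3: GAG Glu / GAG Glu — identical.
Codon 4: GCA Ala / GCC Ala — synonymous.
Codon 5: GAT Asp / GAT Asp — identical.
Nonsynonymous differences: 0.

0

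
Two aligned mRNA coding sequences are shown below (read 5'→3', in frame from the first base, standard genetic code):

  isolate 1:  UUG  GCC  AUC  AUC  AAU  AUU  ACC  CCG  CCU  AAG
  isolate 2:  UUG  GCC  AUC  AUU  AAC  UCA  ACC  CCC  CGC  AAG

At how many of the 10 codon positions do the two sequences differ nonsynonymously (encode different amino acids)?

2

Codon 1: UUG Leu / UUG Leu — identical.
Codon 2: GCC Ala / GCC Ala — identical.
Codon 3: AUC Ile / AUC Ile — identical.
Codon 4: AUC Ile / AUU Ile — synonymous.
Codon 5: AAU Asn / AAC Asn — synonymous.
Codon 6: AUU Ile / UCA Ser — nonsynonymous.
Codon 7: ACC Thr / ACC Thr — identical.
Codon 8: CCG Pro / CCC Pro — synonymous.
Codon 9: CCU Pro / CGC Arg — nonsynonymous.
Codon 10: AAG Lys / AAG Lys — identical.
Nonsynonymous differences: 2.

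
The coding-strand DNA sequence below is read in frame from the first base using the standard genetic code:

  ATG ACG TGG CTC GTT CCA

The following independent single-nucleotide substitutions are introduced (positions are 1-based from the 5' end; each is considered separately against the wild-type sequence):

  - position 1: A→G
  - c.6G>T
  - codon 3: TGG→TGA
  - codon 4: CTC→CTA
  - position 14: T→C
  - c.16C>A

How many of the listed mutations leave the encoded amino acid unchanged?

Codon 1: ATG (Met) → GTG (Val) — missense.
Codon 2: ACG (Thr) → ACT (Thr) — synonymous.
Codon 3: TGG (Trp) → TGA (Stop) — nonsense.
Codon 4: CTC (Leu) → CTA (Leu) — synonymous.
Codon 5: GTT (Val) → GCT (Ala) — missense.
Codon 6: CCA (Pro) → ACA (Thr) — missense.
Synonymous: 2 of 6.

2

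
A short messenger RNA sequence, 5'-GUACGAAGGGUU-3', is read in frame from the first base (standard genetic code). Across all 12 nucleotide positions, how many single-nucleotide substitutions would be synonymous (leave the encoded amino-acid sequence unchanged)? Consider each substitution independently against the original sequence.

Codon 1 (GUA, Val): 3 synonymous substitutions.
Codon 2 (CGA, Arg): 4 synonymous substitutions.
Codon 3 (AGG, Arg): 2 synonymous substitutions.
Codon 4 (GUU, Val): 3 synonymous substitutions.
Total: 3 + 4 + 2 + 3 = 12.

12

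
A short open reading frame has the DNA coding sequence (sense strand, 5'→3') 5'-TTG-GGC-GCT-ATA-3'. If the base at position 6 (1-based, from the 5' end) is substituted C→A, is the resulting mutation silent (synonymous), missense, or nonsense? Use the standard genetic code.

silent

Position 6 falls in codon 2: GGC → Gly.
After the substitution the codon is GGA → Gly.
Both encode Gly, so the change is synonymous.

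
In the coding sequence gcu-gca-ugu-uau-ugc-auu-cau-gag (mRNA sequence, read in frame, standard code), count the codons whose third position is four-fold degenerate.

2

Codon 1 GCU (Ala): third position 4-fold.
Codon 2 GCA (Ala): third position 4-fold.
Codon 3 UGU (Cys): third position 2-fold.
Codon 4 UAU (Tyr): third position 2-fold.
Codon 5 UGC (Cys): third position 2-fold.
Codon 6 AUU (Ile): third position 3-fold.
Codon 7 CAU (His): third position 2-fold.
Codon 8 GAG (Glu): third position 2-fold.
Four-fold degenerate third positions: 2.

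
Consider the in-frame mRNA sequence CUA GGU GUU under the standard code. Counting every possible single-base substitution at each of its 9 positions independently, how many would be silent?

10

Codon 1 (CUA, Leu): 4 synonymous substitutions.
Codon 2 (GGU, Gly): 3 synonymous substitutions.
Codon 3 (GUU, Val): 3 synonymous substitutions.
Total: 4 + 3 + 3 = 10.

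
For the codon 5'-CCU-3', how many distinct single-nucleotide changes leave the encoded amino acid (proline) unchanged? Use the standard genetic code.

3

Position 1: none → 0 synonymous.
Position 2: none → 0 synonymous.
Position 3: CCC, CCA, CCG → 3 synonymous.
Total: 0 + 0 + 3 = 3.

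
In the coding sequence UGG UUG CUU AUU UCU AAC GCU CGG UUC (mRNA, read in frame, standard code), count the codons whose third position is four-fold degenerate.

4

Codon 1 UGG (Trp): third position 1-fold.
Codon 2 UUG (Leu): third position 2-fold.
Codon 3 CUU (Leu): third position 4-fold.
Codon 4 AUU (Ile): third position 3-fold.
Codon 5 UCU (Ser): third position 4-fold.
Codon 6 AAC (Asn): third position 2-fold.
Codon 7 GCU (Ala): third position 4-fold.
Codon 8 CGG (Arg): third position 4-fold.
Codon 9 UUC (Phe): third position 2-fold.
Four-fold degenerate third positions: 4.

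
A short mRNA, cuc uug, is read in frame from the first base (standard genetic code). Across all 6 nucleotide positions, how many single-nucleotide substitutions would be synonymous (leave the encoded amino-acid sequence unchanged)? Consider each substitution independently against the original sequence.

Codon 1 (CUC, Leu): 3 synonymous substitutions.
Codon 2 (UUG, Leu): 2 synonymous substitutions.
Total: 3 + 2 = 5.

5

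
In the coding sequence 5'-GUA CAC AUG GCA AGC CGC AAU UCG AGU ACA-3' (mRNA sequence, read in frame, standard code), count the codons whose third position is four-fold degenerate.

Codon 1 GUA (Val): third position 4-fold.
Codon 2 CAC (His): third position 2-fold.
Codon 3 AUG (Met): third position 1-fold.
Codon 4 GCA (Ala): third position 4-fold.
Codon 5 AGC (Ser): third position 2-fold.
Codon 6 CGC (Arg): third position 4-fold.
Codon 7 AAU (Asn): third position 2-fold.
Codon 8 UCG (Ser): third position 4-fold.
Codon 9 AGU (Ser): third position 2-fold.
Codon 10 ACA (Thr): third position 4-fold.
Four-fold degenerate third positions: 5.

5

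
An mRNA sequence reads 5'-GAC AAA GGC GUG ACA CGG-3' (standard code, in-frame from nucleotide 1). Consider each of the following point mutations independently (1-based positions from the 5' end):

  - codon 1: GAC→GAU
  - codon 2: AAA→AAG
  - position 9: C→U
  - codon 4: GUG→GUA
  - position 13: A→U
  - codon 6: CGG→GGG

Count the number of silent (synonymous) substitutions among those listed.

4

Codon 1: GAC (Asp) → GAU (Asp) — synonymous.
Codon 2: AAA (Lys) → AAG (Lys) — synonymous.
Codon 3: GGC (Gly) → GGU (Gly) — synonymous.
Codon 4: GUG (Val) → GUA (Val) — synonymous.
Codon 5: ACA (Thr) → UCA (Ser) — missense.
Codon 6: CGG (Arg) → GGG (Gly) — missense.
Synonymous: 4 of 6.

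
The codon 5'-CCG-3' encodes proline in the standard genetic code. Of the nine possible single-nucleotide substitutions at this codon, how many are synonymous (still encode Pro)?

Position 1: none → 0 synonymous.
Position 2: none → 0 synonymous.
Position 3: CCU, CCC, CCA → 3 synonymous.
Total: 0 + 0 + 3 = 3.

3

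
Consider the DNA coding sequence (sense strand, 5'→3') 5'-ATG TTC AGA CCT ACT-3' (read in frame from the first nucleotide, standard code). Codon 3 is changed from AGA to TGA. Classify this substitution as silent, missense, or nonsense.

nonsense

Position 7 falls in codon 3: AGA → Arg.
After the substitution the codon is TGA → Stop.
The new codon is a stop codon, so this is a nonsense mutation.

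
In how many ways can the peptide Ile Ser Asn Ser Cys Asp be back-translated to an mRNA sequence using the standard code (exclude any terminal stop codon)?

864

Ile: 3 codons.
Ser: 6 codons.
Asn: 2 codons.
Ser: 6 codons.
Cys: 2 codons.
Asp: 2 codons.
3 × 6 × 2 × 6 × 2 × 2 = 864.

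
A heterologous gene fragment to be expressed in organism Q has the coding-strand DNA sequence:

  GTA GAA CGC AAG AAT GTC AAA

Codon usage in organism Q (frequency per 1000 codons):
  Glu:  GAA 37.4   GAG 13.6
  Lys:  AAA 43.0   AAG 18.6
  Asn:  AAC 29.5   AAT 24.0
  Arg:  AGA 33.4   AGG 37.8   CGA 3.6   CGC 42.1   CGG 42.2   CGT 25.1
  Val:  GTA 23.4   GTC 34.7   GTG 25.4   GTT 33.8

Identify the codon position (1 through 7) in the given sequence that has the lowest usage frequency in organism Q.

4

Codon 1 GTA (Val): 23.4 per 1000.
Codon 2 GAA (Glu): 37.4 per 1000.
Codon 3 CGC (Arg): 42.1 per 1000.
Codon 4 AAG (Lys): 18.6 per 1000.
Codon 5 AAT (Asn): 24.0 per 1000.
Codon 6 GTC (Val): 34.7 per 1000.
Codon 7 AAA (Lys): 43.0 per 1000.
Lowest frequency is 18.6 at codon 4.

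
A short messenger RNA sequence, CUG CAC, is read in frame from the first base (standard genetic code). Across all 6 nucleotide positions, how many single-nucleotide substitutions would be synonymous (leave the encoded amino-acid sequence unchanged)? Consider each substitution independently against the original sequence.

5

Codon 1 (CUG, Leu): 4 synonymous substitutions.
Codon 2 (CAC, His): 1 synonymous substitution.
Total: 4 + 1 = 5.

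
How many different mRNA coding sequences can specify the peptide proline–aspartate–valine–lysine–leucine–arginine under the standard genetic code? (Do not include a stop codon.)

2304

Pro: 4 codons.
Asp: 2 codons.
Val: 4 codons.
Lys: 2 codons.
Leu: 6 codons.
Arg: 6 codons.
4 × 2 × 4 × 2 × 6 × 6 = 2304.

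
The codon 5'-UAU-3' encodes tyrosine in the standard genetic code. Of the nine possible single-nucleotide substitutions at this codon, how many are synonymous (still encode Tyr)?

Position 1: none → 0 synonymous.
Position 2: none → 0 synonymous.
Position 3: UAC → 1 synonymous.
Total: 0 + 0 + 1 = 1.

1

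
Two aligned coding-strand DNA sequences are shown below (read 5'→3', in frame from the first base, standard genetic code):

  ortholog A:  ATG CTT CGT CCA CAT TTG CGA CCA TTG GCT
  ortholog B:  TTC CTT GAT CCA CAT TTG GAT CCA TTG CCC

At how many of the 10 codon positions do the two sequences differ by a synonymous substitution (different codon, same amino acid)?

0

Codon 1: ATG Met / TTC Phe — nonsynonymous.
Codon 2: CTT Leu / CTT Leu — identical.
Codon 3: CGT Arg / GAT Asp — nonsynonymous.
Codon 4: CCA Pro / CCA Pro — identical.
Codon 5: CAT His / CAT His — identical.
Codon 6: TTG Leu / TTG Leu — identical.
Codon 7: CGA Arg / GAT Asp — nonsynonymous.
Codon 8: CCA Pro / CCA Pro — identical.
Codon 9: TTG Leu / TTG Leu — identical.
Codon 10: GCT Ala / CCC Pro — nonsynonymous.
Synonymous differences: 0.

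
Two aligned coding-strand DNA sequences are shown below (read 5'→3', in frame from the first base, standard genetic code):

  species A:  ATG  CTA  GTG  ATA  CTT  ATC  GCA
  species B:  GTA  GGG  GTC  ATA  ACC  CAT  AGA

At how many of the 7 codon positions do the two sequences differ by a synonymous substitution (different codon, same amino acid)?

1

Codon 1: ATG Met / GTA Val — nonsynonymous.
Codon 2: CTA Leu / GGG Gly — nonsynonymous.
Codon 3: GTG Val / GTC Val — synonymous.
Codon 4: ATA Ile / ATA Ile — identical.
Codon 5: CTT Leu / ACC Thr — nonsynonymous.
Codon 6: ATC Ile / CAT His — nonsynonymous.
Codon 7: GCA Ala / AGA Arg — nonsynonymous.
Synonymous differences: 1.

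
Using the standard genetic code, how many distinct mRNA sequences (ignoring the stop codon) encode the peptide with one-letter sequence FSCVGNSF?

9216

Phe: 2 codons.
Ser: 6 codons.
Cys: 2 codons.
Val: 4 codons.
Gly: 4 codons.
Asn: 2 codons.
Ser: 6 codons.
Phe: 2 codons.
2 × 6 × 2 × 4 × 4 × 2 × 6 × 2 = 9216.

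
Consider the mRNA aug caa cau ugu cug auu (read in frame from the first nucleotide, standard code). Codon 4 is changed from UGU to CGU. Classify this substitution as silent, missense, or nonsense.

missense

Position 10 falls in codon 4: UGU → Cys.
After the substitution the codon is CGU → Arg.
Cys ≠ Arg, so this is a missense mutation.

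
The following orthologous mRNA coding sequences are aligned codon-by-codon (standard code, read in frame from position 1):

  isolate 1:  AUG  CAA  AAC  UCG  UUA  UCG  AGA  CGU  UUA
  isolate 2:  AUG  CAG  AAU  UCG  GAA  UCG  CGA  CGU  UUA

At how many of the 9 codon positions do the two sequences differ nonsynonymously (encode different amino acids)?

1

Codon 1: AUG Met / AUG Met — identical.
Codon 2: CAA Gln / CAG Gln — synonymous.
Codon 3: AAC Asn / AAU Asn — synonymous.
Codon 4: UCG Ser / UCG Ser — identical.
Codon 5: UUA Leu / GAA Glu — nonsynonymous.
Codon 6: UCG Ser / UCG Ser — identical.
Codon 7: AGA Arg / CGA Arg — synonymous.
Codon 8: CGU Arg / CGU Arg — identical.
Codon 9: UUA Leu / UUA Leu — identical.
Nonsynonymous differences: 1.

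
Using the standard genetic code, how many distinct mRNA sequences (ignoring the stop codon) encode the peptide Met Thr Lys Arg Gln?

Met: 1 codon.
Thr: 4 codons.
Lys: 2 codons.
Arg: 6 codons.
Gln: 2 codons.
1 × 4 × 2 × 6 × 2 = 96.

96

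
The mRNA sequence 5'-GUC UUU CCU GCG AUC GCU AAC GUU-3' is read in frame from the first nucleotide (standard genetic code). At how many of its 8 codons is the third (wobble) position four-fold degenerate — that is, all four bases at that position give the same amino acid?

Codon 1 GUC (Val): third position 4-fold.
Codon 2 UUU (Phe): third position 2-fold.
Codon 3 CCU (Pro): third position 4-fold.
Codon 4 GCG (Ala): third position 4-fold.
Codon 5 AUC (Ile): third position 3-fold.
Codon 6 GCU (Ala): third position 4-fold.
Codon 7 AAC (Asn): third position 2-fold.
Codon 8 GUU (Val): third position 4-fold.
Four-fold degenerate third positions: 5.

5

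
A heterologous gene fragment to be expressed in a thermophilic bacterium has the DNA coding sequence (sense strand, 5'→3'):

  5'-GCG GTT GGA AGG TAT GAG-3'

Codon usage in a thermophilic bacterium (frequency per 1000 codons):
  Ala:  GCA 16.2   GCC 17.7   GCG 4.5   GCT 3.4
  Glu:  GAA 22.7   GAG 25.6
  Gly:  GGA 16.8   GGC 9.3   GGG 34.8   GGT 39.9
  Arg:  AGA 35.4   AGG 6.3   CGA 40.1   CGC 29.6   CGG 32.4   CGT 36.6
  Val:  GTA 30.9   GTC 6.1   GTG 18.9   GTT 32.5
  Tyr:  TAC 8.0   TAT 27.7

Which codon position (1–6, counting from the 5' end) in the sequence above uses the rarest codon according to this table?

Codon 1 GCG (Ala): 4.5 per 1000.
Codon 2 GTT (Val): 32.5 per 1000.
Codon 3 GGA (Gly): 16.8 per 1000.
Codon 4 AGG (Arg): 6.3 per 1000.
Codon 5 TAT (Tyr): 27.7 per 1000.
Codon 6 GAG (Glu): 25.6 per 1000.
Lowest frequency is 4.5 at codon 1.

1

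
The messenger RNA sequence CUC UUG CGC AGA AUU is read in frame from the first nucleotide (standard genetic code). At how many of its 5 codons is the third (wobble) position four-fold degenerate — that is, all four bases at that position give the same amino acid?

Codon 1 CUC (Leu): third position 4-fold.
Codon 2 UUG (Leu): third position 2-fold.
Codon 3 CGC (Arg): third position 4-fold.
Codon 4 AGA (Arg): third position 2-fold.
Codon 5 AUU (Ile): third position 3-fold.
Four-fold degenerate third positions: 2.

2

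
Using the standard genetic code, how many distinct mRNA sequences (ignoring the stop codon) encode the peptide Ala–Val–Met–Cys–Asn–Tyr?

128

Ala: 4 codons.
Val: 4 codons.
Met: 1 codon.
Cys: 2 codons.
Asn: 2 codons.
Tyr: 2 codons.
4 × 4 × 1 × 2 × 2 × 2 = 128.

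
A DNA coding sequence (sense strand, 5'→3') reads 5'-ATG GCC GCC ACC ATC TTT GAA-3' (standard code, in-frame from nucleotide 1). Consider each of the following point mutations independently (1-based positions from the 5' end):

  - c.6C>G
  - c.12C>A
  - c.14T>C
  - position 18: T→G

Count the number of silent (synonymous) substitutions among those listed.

2

Codon 2: GCC (Ala) → GCG (Ala) — synonymous.
Codon 4: ACC (Thr) → ACA (Thr) — synonymous.
Codon 5: ATC (Ile) → ACC (Thr) — missense.
Codon 6: TTT (Phe) → TTG (Leu) — missense.
Synonymous: 2 of 4.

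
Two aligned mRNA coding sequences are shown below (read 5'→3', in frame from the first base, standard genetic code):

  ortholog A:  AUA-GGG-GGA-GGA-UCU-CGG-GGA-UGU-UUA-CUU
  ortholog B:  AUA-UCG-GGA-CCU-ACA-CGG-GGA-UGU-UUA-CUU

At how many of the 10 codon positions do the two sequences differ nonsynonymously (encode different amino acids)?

3

Codon 1: AUA Ile / AUA Ile — identical.
Codon 2: GGG Gly / UCG Ser — nonsynonymous.
Codon 3: GGA Gly / GGA Gly — identical.
Codon 4: GGA Gly / CCU Pro — nonsynonymous.
Codon 5: UCU Ser / ACA Thr — nonsynonymous.
Codon 6: CGG Arg / CGG Arg — identical.
Codon 7: GGA Gly / GGA Gly — identical.
Codon 8: UGU Cys / UGU Cys — identical.
Codon 9: UUA Leu / UUA Leu — identical.
Codon 10: CUU Leu / CUU Leu — identical.
Nonsynonymous differences: 3.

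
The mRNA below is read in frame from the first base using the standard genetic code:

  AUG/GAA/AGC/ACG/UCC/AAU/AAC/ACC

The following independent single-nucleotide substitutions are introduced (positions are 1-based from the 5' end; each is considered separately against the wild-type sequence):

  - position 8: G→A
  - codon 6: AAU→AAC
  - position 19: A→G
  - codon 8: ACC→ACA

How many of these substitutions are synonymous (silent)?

Codon 3: AGC (Ser) → AAC (Asn) — missense.
Codon 6: AAU (Asn) → AAC (Asn) — synonymous.
Codon 7: AAC (Asn) → GAC (Asp) — missense.
Codon 8: ACC (Thr) → ACA (Thr) — synonymous.
Synonymous: 2 of 4.

2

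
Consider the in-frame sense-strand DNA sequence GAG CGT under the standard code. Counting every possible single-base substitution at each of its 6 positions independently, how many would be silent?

4

Codon 1 (GAG, Glu): 1 synonymous substitution.
Codon 2 (CGT, Arg): 3 synonymous substitutions.
Total: 1 + 3 = 4.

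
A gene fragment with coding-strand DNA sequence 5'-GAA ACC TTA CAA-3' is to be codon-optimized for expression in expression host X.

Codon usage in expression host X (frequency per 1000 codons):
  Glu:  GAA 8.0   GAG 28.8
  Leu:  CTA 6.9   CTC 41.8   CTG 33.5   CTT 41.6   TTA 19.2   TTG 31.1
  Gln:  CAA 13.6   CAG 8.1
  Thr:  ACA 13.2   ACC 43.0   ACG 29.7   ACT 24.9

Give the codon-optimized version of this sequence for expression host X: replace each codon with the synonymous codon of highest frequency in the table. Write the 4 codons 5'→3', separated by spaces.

Codon 1 (Glu): best is GAG at 28.8.
Codon 2 (Thr): best is ACC at 43.0.
Codon 3 (Leu): best is CTC at 41.8.
Codon 4 (Gln): best is CAA at 13.6.

GAG ACC CTC CAA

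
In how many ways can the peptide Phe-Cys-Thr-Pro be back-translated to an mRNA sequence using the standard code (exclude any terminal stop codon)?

64

Phe: 2 codons.
Cys: 2 codons.
Thr: 4 codons.
Pro: 4 codons.
2 × 2 × 4 × 4 = 64.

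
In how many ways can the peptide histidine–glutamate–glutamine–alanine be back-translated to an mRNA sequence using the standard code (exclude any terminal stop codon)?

32

His: 2 codons.
Glu: 2 codons.
Gln: 2 codons.
Ala: 4 codons.
2 × 2 × 2 × 4 = 32.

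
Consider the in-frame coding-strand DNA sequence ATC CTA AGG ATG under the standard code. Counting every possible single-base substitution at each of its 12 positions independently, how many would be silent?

Codon 1 (ATC, Ile): 2 synonymous substitutions.
Codon 2 (CTA, Leu): 4 synonymous substitutions.
Codon 3 (AGG, Arg): 2 synonymous substitutions.
Codon 4 (ATG, Met): 0 synonymous substitutions.
Total: 2 + 4 + 2 + 0 = 8.

8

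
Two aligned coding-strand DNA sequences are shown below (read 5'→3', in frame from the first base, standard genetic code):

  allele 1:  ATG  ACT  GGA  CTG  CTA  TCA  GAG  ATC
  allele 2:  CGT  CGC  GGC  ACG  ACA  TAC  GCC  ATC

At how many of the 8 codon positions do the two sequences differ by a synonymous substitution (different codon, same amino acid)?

1

Codon 1: ATG Met / CGT Arg — nonsynonymous.
Codon 2: ACT Thr / CGC Arg — nonsynonymous.
Codon 3: GGA Gly / GGC Gly — synonymous.
Codon 4: CTG Leu / ACG Thr — nonsynonymous.
Codon 5: CTA Leu / ACA Thr — nonsynonymous.
Codon 6: TCA Ser / TAC Tyr — nonsynonymous.
Codon 7: GAG Glu / GCC Ala — nonsynonymous.
Codon 8: ATC Ile / ATC Ile — identical.
Synonymous differences: 1.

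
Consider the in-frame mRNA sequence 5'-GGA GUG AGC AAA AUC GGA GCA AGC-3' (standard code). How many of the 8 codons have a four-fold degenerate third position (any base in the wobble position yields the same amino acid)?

Codon 1 GGA (Gly): third position 4-fold.
Codon 2 GUG (Val): third position 4-fold.
Codon 3 AGC (Ser): third position 2-fold.
Codon 4 AAA (Lys): third position 2-fold.
Codon 5 AUC (Ile): third position 3-fold.
Codon 6 GGA (Gly): third position 4-fold.
Codon 7 GCA (Ala): third position 4-fold.
Codon 8 AGC (Ser): third position 2-fold.
Four-fold degenerate third positions: 4.

4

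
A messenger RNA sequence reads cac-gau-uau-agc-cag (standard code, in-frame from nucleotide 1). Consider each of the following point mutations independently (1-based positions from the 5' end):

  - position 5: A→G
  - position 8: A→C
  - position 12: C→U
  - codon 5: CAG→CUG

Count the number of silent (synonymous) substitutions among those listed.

1

Codon 2: GAU (Asp) → GGU (Gly) — missense.
Codon 3: UAU (Tyr) → UCU (Ser) — missense.
Codon 4: AGC (Ser) → AGU (Ser) — synonymous.
Codon 5: CAG (Gln) → CUG (Leu) — missense.
Synonymous: 1 of 4.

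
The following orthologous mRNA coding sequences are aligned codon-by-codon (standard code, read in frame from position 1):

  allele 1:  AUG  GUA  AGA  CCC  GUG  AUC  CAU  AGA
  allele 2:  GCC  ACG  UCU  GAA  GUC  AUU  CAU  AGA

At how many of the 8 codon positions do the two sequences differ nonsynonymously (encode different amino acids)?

Codon 1: AUG Met / GCC Ala — nonsynonymous.
Codon 2: GUA Val / ACG Thr — nonsynonymous.
Codon 3: AGA Arg / UCU Ser — nonsynonymous.
Codon 4: CCC Pro / GAA Glu — nonsynonymous.
Codon 5: GUG Val / GUC Val — synonymous.
Codon 6: AUC Ile / AUU Ile — synonymous.
Codon 7: CAU His / CAU His — identical.
Codon 8: AGA Arg / AGA Arg — identical.
Nonsynonymous differences: 4.

4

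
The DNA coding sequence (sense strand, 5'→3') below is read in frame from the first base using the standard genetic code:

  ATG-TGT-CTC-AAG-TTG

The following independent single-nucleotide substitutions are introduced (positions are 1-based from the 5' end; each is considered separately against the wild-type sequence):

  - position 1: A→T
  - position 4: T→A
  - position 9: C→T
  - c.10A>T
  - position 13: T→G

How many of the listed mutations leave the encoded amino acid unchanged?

Codon 1: ATG (Met) → TTG (Leu) — missense.
Codon 2: TGT (Cys) → AGT (Ser) — missense.
Codon 3: CTC (Leu) → CTT (Leu) — synonymous.
Codon 4: AAG (Lys) → TAG (Stop) — nonsense.
Codon 5: TTG (Leu) → GTG (Val) — missense.
Synonymous: 1 of 5.

1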